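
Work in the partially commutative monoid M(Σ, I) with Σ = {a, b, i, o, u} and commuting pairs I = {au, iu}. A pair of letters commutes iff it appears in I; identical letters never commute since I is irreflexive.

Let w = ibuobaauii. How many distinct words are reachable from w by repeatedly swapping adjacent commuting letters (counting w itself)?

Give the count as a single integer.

5

drop 0:i onto floor
drop 1:b onto {0:i}
drop 2:u onto {1:b}
drop 3:o onto {2:u}
drop 4:b onto {3:o}
drop 5:a onto {4:b}
drop 6:a onto {5:a}
drop 7:u onto {4:b}
drop 8:i onto {6:a}
drop 9:i onto {8:i}
ground layer = {0:i}
drop-orders for the pieces not yet dropped (sum over which currently-grounded one goes next):
  1 to go: {7} 1  {9} 1
  2 to go: {7,9} 2  {8,9} 1
  3 to go: {6,8,9} 1  {7,8,9} 3
  4 to go: {5,6,8,9} 1  {6,7,8,9} 4
  5 to go: {5,6,7,8,9} 5
  6 to go: {4,5,6,7,8,9} 5
  7 to go: {3,4,5,6,7,8,9} 5
  8 to go: {2,3,4,5,6,7,8,9} 5
  if 0:i drops first: 5 orders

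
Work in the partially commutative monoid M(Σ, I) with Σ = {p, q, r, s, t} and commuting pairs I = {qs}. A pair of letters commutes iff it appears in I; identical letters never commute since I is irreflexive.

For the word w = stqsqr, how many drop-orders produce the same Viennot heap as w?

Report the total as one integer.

3

drop 0:s onto floor
drop 1:t onto {0:s}
drop 2:q onto {1:t}
drop 3:s onto {1:t}
drop 4:q onto {2:q}
drop 5:r onto {3:s, 4:q}
ground layer = {0:s}
drop-orders for the pieces not yet dropped (sum over which currently-grounded one goes next):
  1 to go: {5} 1
  2 to go: {3,5} 1  {4,5} 1
  3 to go: {2,4,5} 1  {3,4,5} 2
  4 to go: {2,3,4,5} 3
  if 0:s drops first: 3 orders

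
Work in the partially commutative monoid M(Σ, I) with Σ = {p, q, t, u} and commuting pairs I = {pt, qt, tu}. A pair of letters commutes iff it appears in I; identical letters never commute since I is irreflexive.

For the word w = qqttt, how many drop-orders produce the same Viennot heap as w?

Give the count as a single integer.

drop 0:q onto floor
drop 1:q onto {0:q}
drop 2:t onto floor
drop 3:t onto {2:t}
drop 4:t onto {3:t}
ground layer = {0:q, 2:t}
drop-orders for the pieces not yet dropped (sum over which currently-grounded one goes next):
  1 to go: {1} 1  {4} 1
  2 to go: {0,1} 1  {1,4} 2  {3,4} 1
  3 to go: {0,1,4} 3  {1,3,4} 3  {2,3,4} 1
  if 0:q drops first: 4 orders
  if 2:t drops first: 6 orders
heap linearizations: 10

10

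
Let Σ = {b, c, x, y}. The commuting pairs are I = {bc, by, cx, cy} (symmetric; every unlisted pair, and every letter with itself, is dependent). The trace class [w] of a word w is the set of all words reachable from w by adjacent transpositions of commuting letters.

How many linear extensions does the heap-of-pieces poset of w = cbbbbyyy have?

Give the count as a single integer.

#0=c has no predecessor
#1=b has no predecessor
#2=b depends on [1:b]
#3=b depends on [2:b]
#4=b depends on [3:b]
#5=y has no predecessor
#6=y depends on [5:y]
#7=y depends on [6:y]
sources: [0:c, 1:b, 5:y]
N(rest) = Σ N(rest − s) over sources s of rest; N(one piece) = 1:
  size 1 → [0]=1  [4]=1  [7]=1
  size 2 → [0,4]=2  [0,7]=2  [3,4]=1  [4,7]=2  [6,7]=1
  size 3 → [0,3,4]=3  [0,4,7]=6  [0,6,7]=3  [2,3,4]=1  [3,4,7]=3  [4,6,7]=3  [5,6,7]=1
  size 4 → [0,2,3,4]=4  [0,3,4,7]=12  [0,4,6,7]=12  [0,5,6,7]=4  [1,2,3,4]=1  [2,3,4,7]=4  [3,4,6,7]=6  [4,5,6,7]=4
  size 5 → [0,1,2,3,4]=5  [0,2,3,4,7]=20  [0,3,4,6,7]=30  [0,4,5,6,7]=20  [1,2,3,4,7]=5  [2,3,4,6,7]=10  [3,4,5,6,7]=10
  size 6 → [0,1,2,3,4,7]=30  [0,2,3,4,6,7]=60  [0,3,4,5,6,7]=60  [1,2,3,4,6,7]=15  [2,3,4,5,6,7]=20
  first=0(c) contributes 35
  first=1(b) contributes 140
  first=5(y) contributes 105
|[w]| = 280

280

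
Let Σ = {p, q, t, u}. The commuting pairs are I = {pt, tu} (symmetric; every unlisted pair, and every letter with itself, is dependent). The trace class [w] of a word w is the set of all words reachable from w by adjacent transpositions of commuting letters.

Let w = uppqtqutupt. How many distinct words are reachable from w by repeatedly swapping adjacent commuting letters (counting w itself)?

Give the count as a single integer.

10

0(u) covers ∅
1(p) covers 0:u
2(p) covers 1:p
3(q) covers 2:p
4(t) covers 3:q
5(q) covers 4:t
6(u) covers 5:q
7(t) covers 5:q
8(u) covers 6:u
9(p) covers 8:u
10(t) covers 7:t
floor of heap: 0:u
completions by unplaced set U, small U first (add the entries for U minus each lowest piece of U):
  |U|=1: {9}:1  {10}:1
  |U|=2: {7,10}:1  {8,9}:1  {9,10}:2
  |U|=3: {6,8,9}:1  {7,9,10}:3  {8,9,10}:3
  |U|=4: {6,8,9,10}:4  {7,8,9,10}:6
  |U|=5: {6,7,8,9,10}:10
  |U|=6: {5,6,7,8,9,10}:10
  |U|=7: {4,5,6,7,8,9,10}:10
  |U|=8: {3,4,5,6,7,8,9,10}:10
  |U|=9: {2,3,4,5,6,7,8,9,10}:10
  start at 0(u): 10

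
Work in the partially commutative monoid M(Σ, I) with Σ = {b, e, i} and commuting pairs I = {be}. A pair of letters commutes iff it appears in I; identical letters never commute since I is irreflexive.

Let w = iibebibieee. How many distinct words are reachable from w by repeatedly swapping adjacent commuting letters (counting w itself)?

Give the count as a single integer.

3

#0=i has no predecessor
#1=i depends on [0:i]
#2=b depends on [1:i]
#3=e depends on [1:i]
#4=b depends on [2:b]
#5=i depends on [3:e, 4:b]
#6=b depends on [5:i]
#7=i depends on [6:b]
#8=e depends on [7:i]
#9=e depends on [8:e]
#10=e depends on [9:e]
sources: [0:i]
N(rest) = Σ N(rest − s) over sources s of rest; N(one piece) = 1:
  size 1 → [10]=1
  size 2 → [9,10]=1
  size 3 → [8,9,10]=1
  size 4 → [7,8,9,10]=1
  size 5 → [6,7,8,9,10]=1
  size 6 → [5,6,7,8,9,10]=1
  size 7 → [3,5,6,7,8,9,10]=1  [4,5,6,7,8,9,10]=1
  size 8 → [2,4,5,6,7,8,9,10]=1  [3,4,5,6,7,8,9,10]=2
  size 9 → [2,3,4,5,6,7,8,9,10]=3
  first=0(i) contributes 3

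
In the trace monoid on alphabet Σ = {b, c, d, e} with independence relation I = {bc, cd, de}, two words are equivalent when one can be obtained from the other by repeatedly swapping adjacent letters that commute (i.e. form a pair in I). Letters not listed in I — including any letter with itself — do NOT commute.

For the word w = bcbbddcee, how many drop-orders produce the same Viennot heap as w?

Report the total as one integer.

piece 0:b — minimal
piece 1:c — minimal
piece 2:b rests on {0:b}
piece 3:b rests on {2:b}
piece 4:d rests on {3:b}
piece 5:d rests on {4:d}
piece 6:c rests on {1:c}
piece 7:e rests on {3:b, 6:c}
piece 8:e rests on {7:e}
minimal pieces: {0:b, 1:c}
ways to finish when only these pieces remain (= sum over removing one remaining piece with nothing left below it):
  1 left: {5}→1  {8}→1
  2 left: {4,5}→1  {5,8}→2  {7,8}→1
  3 left: {4,5,8}→3  {5,7,8}→3  {6,7,8}→1
  4 left: {1,6,7,8}→1  {4,5,7,8}→6  {5,6,7,8}→4
  5 left: {1,5,6,7,8}→5  {3,4,5,7,8}→6  {4,5,6,7,8}→10
  6 left: {1,4,5,6,7,8}→15  {2,3,4,5,7,8}→6  {3,4,5,6,7,8}→16
  7 left: {0,2,3,4,5,7,8}→6  {1,3,4,5,6,7,8}→31  {2,3,4,5,6,7,8}→22
  placing 0:b first → 53 extensions
  placing 1:c first → 28 extensions
total linear extensions = 81

81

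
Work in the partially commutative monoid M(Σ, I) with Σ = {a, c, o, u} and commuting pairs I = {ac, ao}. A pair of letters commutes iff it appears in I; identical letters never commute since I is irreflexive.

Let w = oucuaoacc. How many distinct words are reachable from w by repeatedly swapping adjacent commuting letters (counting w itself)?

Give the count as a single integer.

10

piece 0:o — minimal
piece 1:u rests on {0:o}
piece 2:c rests on {1:u}
piece 3:u rests on {2:c}
piece 4:a rests on {3:u}
piece 5:o rests on {3:u}
piece 6:a rests on {4:a}
piece 7:c rests on {5:o}
piece 8:c rests on {7:c}
minimal pieces: {0:o}
ways to finish when only these pieces remain (= sum over removing one remaining piece with nothing left below it):
  1 left: {6}→1  {8}→1
  2 left: {4,6}→1  {6,8}→2  {7,8}→1
  3 left: {4,6,8}→3  {5,7,8}→1  {6,7,8}→3
  4 left: {4,6,7,8}→6  {5,6,7,8}→4
  5 left: {4,5,6,7,8}→10
  6 left: {3,4,5,6,7,8}→10
  7 left: {2,3,4,5,6,7,8}→10
  placing 0:o first → 10 extensions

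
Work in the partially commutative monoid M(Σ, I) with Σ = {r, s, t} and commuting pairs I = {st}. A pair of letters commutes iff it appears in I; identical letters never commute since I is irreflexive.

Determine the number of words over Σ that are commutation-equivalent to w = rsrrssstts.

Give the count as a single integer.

15

piece 0:r — minimal
piece 1:s rests on {0:r}
piece 2:r rests on {1:s}
piece 3:r rests on {2:r}
piece 4:s rests on {3:r}
piece 5:s rests on {4:s}
piece 6:s rests on {5:s}
piece 7:t rests on {3:r}
piece 8:t rests on {7:t}
piece 9:s rests on {6:s}
minimal pieces: {0:r}
ways to finish when only these pieces remain (= sum over removing one remaining piece with nothing left below it):
  1 left: {8}→1  {9}→1
  2 left: {6,9}→1  {7,8}→1  {8,9}→2
  3 left: {5,6,9}→1  {6,8,9}→3  {7,8,9}→3
  4 left: {4,5,6,9}→1  {5,6,8,9}→4  {6,7,8,9}→6
  5 left: {4,5,6,8,9}→5  {5,6,7,8,9}→10
  6 left: {4,5,6,7,8,9}→15
  7 left: {3,4,5,6,7,8,9}→15
  8 left: {2,3,4,5,6,7,8,9}→15
  placing 0:r first → 15 extensions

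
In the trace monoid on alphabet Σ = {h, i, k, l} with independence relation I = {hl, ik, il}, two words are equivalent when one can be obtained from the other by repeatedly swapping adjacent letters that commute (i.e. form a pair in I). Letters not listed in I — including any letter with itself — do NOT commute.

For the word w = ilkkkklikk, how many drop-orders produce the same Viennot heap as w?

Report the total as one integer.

drop 0:i onto floor
drop 1:l onto floor
drop 2:k onto {1:l}
drop 3:k onto {2:k}
drop 4:k onto {3:k}
drop 5:k onto {4:k}
drop 6:l onto {5:k}
drop 7:i onto {0:i}
drop 8:k onto {6:l}
drop 9:k onto {8:k}
ground layer = {0:i, 1:l}
drop-orders for the pieces not yet dropped (sum over which currently-grounded one goes next):
  1 to go: {7} 1  {9} 1
  2 to go: {0,7} 1  {7,9} 2  {8,9} 1
  3 to go: {0,7,9} 3  {6,8,9} 1  {7,8,9} 3
  4 to go: {0,7,8,9} 6  {5,6,8,9} 1  {6,7,8,9} 4
  5 to go: {0,6,7,8,9} 10  {4,5,6,8,9} 1  {5,6,7,8,9} 5
  6 to go: {0,5,6,7,8,9} 15  {3,4,5,6,8,9} 1  {4,5,6,7,8,9} 6
  7 to go: {0,4,5,6,7,8,9} 21  {2,3,4,5,6,8,9} 1  {3,4,5,6,7,8,9} 7
  8 to go: {0,3,4,5,6,7,8,9} 28  {1,2,3,4,5,6,8,9} 1  {2,3,4,5,6,7,8,9} 8
  if 0:i drops first: 9 orders
  if 1:l drops first: 36 orders
heap linearizations: 45

45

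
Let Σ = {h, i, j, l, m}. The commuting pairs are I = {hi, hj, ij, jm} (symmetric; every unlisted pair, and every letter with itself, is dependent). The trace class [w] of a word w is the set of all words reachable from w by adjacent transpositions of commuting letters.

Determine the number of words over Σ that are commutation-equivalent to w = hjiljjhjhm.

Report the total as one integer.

120

#0=h has no predecessor
#1=j has no predecessor
#2=i has no predecessor
#3=l depends on [0:h, 1:j, 2:i]
#4=j depends on [3:l]
#5=j depends on [4:j]
#6=h depends on [3:l]
#7=j depends on [5:j]
#8=h depends on [6:h]
#9=m depends on [8:h]
sources: [0:h, 1:j, 2:i]
N(rest) = Σ N(rest − s) over sources s of rest; N(one piece) = 1:
  size 1 → [7]=1  [9]=1
  size 2 → [5,7]=1  [7,9]=2  [8,9]=1
  size 3 → [4,5,7]=1  [5,7,9]=3  [6,8,9]=1  [7,8,9]=3
  size 4 → [4,5,7,9]=4  [5,7,8,9]=6  [6,7,8,9]=4
  size 5 → [4,5,7,8,9]=10  [5,6,7,8,9]=10
  size 6 → [4,5,6,7,8,9]=20
  size 7 → [3,4,5,6,7,8,9]=20
  size 8 → [0,3,4,5,6,7,8,9]=20  [1,3,4,5,6,7,8,9]=20  [2,3,4,5,6,7,8,9]=20
  first=0(h) contributes 40
  first=1(j) contributes 40
  first=2(i) contributes 40
|[w]| = 120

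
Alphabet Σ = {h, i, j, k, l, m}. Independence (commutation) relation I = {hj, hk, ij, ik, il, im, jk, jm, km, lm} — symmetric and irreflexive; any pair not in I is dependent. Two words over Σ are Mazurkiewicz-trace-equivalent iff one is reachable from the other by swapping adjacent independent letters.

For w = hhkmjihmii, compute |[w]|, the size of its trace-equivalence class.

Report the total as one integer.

0(h) covers ∅
1(h) covers 0:h
2(k) covers ∅
3(m) covers 1:h
4(j) covers ∅
5(i) covers 1:h
6(h) covers 3:m, 5:i
7(m) covers 6:h
8(i) covers 6:h
9(i) covers 8:i
floor of heap: 0:h, 2:k, 4:j
completions by unplaced set U, small U first (add the entries for U minus each lowest piece of U):
  |U|=1: {2}:1  {4}:1  {7}:1  {9}:1
  |U|=2: {2,4}:2  {2,7}:2  {2,9}:2  {4,7}:2  {4,9}:2  {7,9}:2  {8,9}:1
  |U|=3: {2,4,7}:6  {2,4,9}:6  {2,7,9}:6  {2,8,9}:3  {4,7,9}:6  {4,8,9}:3  {7,8,9}:3
  |U|=4: {2,4,7,9}:24  {2,4,8,9}:12  {2,7,8,9}:12  {4,7,8,9}:12  {6,7,8,9}:3
  |U|=5: {2,4,7,8,9}:60  {2,6,7,8,9}:15  {3,6,7,8,9}:3  {4,6,7,8,9}:15  {5,6,7,8,9}:3
  |U|=6: {2,3,6,7,8,9}:18  {2,4,6,7,8,9}:90  {2,5,6,7,8,9}:18  {3,4,6,7,8,9}:18  {3,5,6,7,8,9}:6  {4,5,6,7,8,9}:18
  |U|=7: {1,3,5,6,7,8,9}:6  {2,3,4,6,7,8,9}:126  {2,3,5,6,7,8,9}:42  {2,4,5,6,7,8,9}:126  {3,4,5,6,7,8,9}:42
  |U|=8: {0,1,3,5,6,7,8,9}:6  {1,2,3,5,6,7,8,9}:48  {1,3,4,5,6,7,8,9}:48  {2,3,4,5,6,7,8,9}:336
  start at 0(h): 432
  start at 2(k): 54
  start at 4(j): 54
sum over floor = 540

540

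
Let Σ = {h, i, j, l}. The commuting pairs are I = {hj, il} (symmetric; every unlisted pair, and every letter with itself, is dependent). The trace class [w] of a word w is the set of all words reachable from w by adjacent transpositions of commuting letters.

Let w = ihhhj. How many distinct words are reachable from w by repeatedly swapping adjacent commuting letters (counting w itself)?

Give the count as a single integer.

0(i) covers ∅
1(h) covers 0:i
2(h) covers 1:h
3(h) covers 2:h
4(j) covers 0:i
floor of heap: 0:i
completions by unplaced set U, small U first (add the entries for U minus each lowest piece of U):
  |U|=1: {3}:1  {4}:1
  |U|=2: {2,3}:1  {3,4}:2
  |U|=3: {1,2,3}:1  {2,3,4}:3
  start at 0(i): 4

4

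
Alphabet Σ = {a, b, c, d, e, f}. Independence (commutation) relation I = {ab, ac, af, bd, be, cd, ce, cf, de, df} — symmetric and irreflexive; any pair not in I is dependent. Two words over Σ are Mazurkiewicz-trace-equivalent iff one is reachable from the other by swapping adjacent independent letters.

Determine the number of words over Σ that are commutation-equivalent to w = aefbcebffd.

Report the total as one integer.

36

drop 0:a onto floor
drop 1:e onto {0:a}
drop 2:f onto {1:e}
drop 3:b onto {2:f}
drop 4:c onto {3:b}
drop 5:e onto {2:f}
drop 6:b onto {4:c}
drop 7:f onto {5:e, 6:b}
drop 8:f onto {7:f}
drop 9:d onto {0:a}
ground layer = {0:a}
drop-orders for the pieces not yet dropped (sum over which currently-grounded one goes next):
  1 to go: {8} 1  {9} 1
  2 to go: {7,8} 1  {8,9} 2
  3 to go: {5,7,8} 1  {6,7,8} 1  {7,8,9} 3
  4 to go: {4,6,7,8} 1  {5,6,7,8} 2  {5,7,8,9} 4  {6,7,8,9} 4
  5 to go: {3,4,6,7,8} 1  {4,5,6,7,8} 3  {4,6,7,8,9} 5  {5,6,7,8,9} 10
  6 to go: {3,4,5,6,7,8} 4  {3,4,6,7,8,9} 6  {4,5,6,7,8,9} 18
  7 to go: {2,3,4,5,6,7,8} 4  {3,4,5,6,7,8,9} 28
  8 to go: {1,2,3,4,5,6,7,8} 4  {2,3,4,5,6,7,8,9} 32
  if 0:a drops first: 36 orders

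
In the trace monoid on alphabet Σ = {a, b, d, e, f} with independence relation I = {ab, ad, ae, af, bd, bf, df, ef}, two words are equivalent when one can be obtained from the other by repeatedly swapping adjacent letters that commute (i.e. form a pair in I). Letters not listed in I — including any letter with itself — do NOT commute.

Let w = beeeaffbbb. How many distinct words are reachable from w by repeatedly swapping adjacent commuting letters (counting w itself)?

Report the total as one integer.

drop 0:b onto floor
drop 1:e onto {0:b}
drop 2:e onto {1:e}
drop 3:e onto {2:e}
drop 4:a onto floor
drop 5:f onto floor
drop 6:f onto {5:f}
drop 7:b onto {3:e}
drop 8:b onto {7:b}
drop 9:b onto {8:b}
ground layer = {0:b, 4:a, 5:f}
drop-orders for the pieces not yet dropped (sum over which currently-grounded one goes next):
  1 to go: {4} 1  {6} 1  {9} 1
  2 to go: {4,6} 2  {4,9} 2  {5,6} 1  {6,9} 2  {8,9} 1
  3 to go: {4,5,6} 3  {4,6,9} 6  {4,8,9} 3  {5,6,9} 3  {6,8,9} 3  {7,8,9} 1
  4 to go: {3,7,8,9} 1  {4,5,6,9} 12  {4,6,8,9} 12  {4,7,8,9} 4  {5,6,8,9} 6  {6,7,8,9} 4
  5 to go: {2,3,7,8,9} 1  {3,4,7,8,9} 5  {3,6,7,8,9} 5  {4,5,6,8,9} 30  {4,6,7,8,9} 20  {5,6,7,8,9} 10
  6 to go: {1,2,3,7,8,9} 1  {2,3,4,7,8,9} 6  {2,3,6,7,8,9} 6  {3,4,6,7,8,9} 30  {3,5,6,7,8,9} 15  {4,5,6,7,8,9} 60
  7 to go: {0,1,2,3,7,8,9} 1  {1,2,3,4,7,8,9} 7  {1,2,3,6,7,8,9} 7  {2,3,4,6,7,8,9} 42  {2,3,5,6,7,8,9} 21  {3,4,5,6,7,8,9} 105
  8 to go: {0,1,2,3,4,7,8,9} 8  {0,1,2,3,6,7,8,9} 8  {1,2,3,4,6,7,8,9} 56  {1,2,3,5,6,7,8,9} 28  {2,3,4,5,6,7,8,9} 168
  if 0:b drops first: 252 orders
  if 4:a drops first: 36 orders
  if 5:f drops first: 72 orders
heap linearizations: 360

360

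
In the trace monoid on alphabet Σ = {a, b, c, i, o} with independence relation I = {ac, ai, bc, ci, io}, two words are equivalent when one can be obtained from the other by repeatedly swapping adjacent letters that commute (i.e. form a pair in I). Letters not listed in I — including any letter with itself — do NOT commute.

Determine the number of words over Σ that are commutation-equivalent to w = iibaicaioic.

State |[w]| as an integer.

#0=i has no predecessor
#1=i depends on [0:i]
#2=b depends on [1:i]
#3=a depends on [2:b]
#4=i depends on [2:b]
#5=c has no predecessor
#6=a depends on [3:a]
#7=i depends on [4:i]
#8=o depends on [5:c, 6:a]
#9=i depends on [7:i]
#10=c depends on [8:o]
sources: [0:i, 5:c]
N(rest) = Σ N(rest − s) over sources s of rest; N(one piece) = 1:
  size 1 → [9]=1  [10]=1
  size 2 → [7,9]=1  [8,10]=1  [9,10]=2
  size 3 → [4,7,9]=1  [5,8,10]=1  [6,8,10]=1  [7,9,10]=3  [8,9,10]=3
  size 4 → [3,6,8,10]=1  [4,7,9,10]=4  [5,6,8,10]=2  [5,8,9,10]=4  [6,8,9,10]=4  [7,8,9,10]=6
  size 5 → [3,5,6,8,10]=3  [3,6,8,9,10]=5  [4,7,8,9,10]=10  [5,6,8,9,10]=10  [5,7,8,9,10]=10  [6,7,8,9,10]=10
  size 6 → [3,5,6,8,9,10]=18  [3,6,7,8,9,10]=15  [4,5,7,8,9,10]=20  [4,6,7,8,9,10]=20  [5,6,7,8,9,10]=30
  size 7 → [3,4,6,7,8,9,10]=35  [3,5,6,7,8,9,10]=63  [4,5,6,7,8,9,10]=70
  size 8 → [2,3,4,6,7,8,9,10]=35  [3,4,5,6,7,8,9,10]=168
  size 9 → [1,2,3,4,6,7,8,9,10]=35  [2,3,4,5,6,7,8,9,10]=203
  first=0(i) contributes 238
  first=5(c) contributes 35
|[w]| = 273

273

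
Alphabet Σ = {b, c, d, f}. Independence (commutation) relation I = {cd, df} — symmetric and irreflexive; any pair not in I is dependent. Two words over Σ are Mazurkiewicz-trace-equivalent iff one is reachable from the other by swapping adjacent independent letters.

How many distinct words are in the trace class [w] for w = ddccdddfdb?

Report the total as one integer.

84

#0=d has no predecessor
#1=d depends on [0:d]
#2=c has no predecessor
#3=c depends on [2:c]
#4=d depends on [1:d]
#5=d depends on [4:d]
#6=d depends on [5:d]
#7=f depends on [3:c]
#8=d depends on [6:d]
#9=b depends on [7:f, 8:d]
sources: [0:d, 2:c]
N(rest) = Σ N(rest − s) over sources s of rest; N(one piece) = 1:
  size 1 → [9]=1
  size 2 → [7,9]=1  [8,9]=1
  size 3 → [3,7,9]=1  [6,8,9]=1  [7,8,9]=2
  size 4 → [2,3,7,9]=1  [3,7,8,9]=3  [5,6,8,9]=1  [6,7,8,9]=3
  size 5 → [2,3,7,8,9]=4  [3,6,7,8,9]=6  [4,5,6,8,9]=1  [5,6,7,8,9]=4
  size 6 → [1,4,5,6,8,9]=1  [2,3,6,7,8,9]=10  [3,5,6,7,8,9]=10  [4,5,6,7,8,9]=5
  size 7 → [0,1,4,5,6,8,9]=1  [1,4,5,6,7,8,9]=6  [2,3,5,6,7,8,9]=20  [3,4,5,6,7,8,9]=15
  size 8 → [0,1,4,5,6,7,8,9]=7  [1,3,4,5,6,7,8,9]=21  [2,3,4,5,6,7,8,9]=35
  first=0(d) contributes 56
  first=2(c) contributes 28
|[w]| = 84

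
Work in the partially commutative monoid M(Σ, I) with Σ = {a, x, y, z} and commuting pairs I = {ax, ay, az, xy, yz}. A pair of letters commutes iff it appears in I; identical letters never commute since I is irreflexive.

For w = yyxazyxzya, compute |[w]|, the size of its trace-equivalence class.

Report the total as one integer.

drop 0:y onto floor
drop 1:y onto {0:y}
drop 2:x onto floor
drop 3:a onto floor
drop 4:z onto {2:x}
drop 5:y onto {1:y}
drop 6:x onto {4:z}
drop 7:z onto {6:x}
drop 8:y onto {5:y}
drop 9:a onto {3:a}
ground layer = {0:y, 2:x, 3:a}
drop-orders for the pieces not yet dropped (sum over which currently-grounded one goes next):
  1 to go: {7} 1  {8} 1  {9} 1
  2 to go: {3,9} 1  {5,8} 1  {6,7} 1  {7,8} 2  {7,9} 2  {8,9} 2
  3 to go: {1,5,8} 1  {3,7,9} 3  {3,8,9} 3  {4,6,7} 1  {5,7,8} 3  {5,8,9} 3  {6,7,8} 3  {6,7,9} 3  {7,8,9} 6
  4 to go: {0,1,5,8} 1  {1,5,7,8} 4  {1,5,8,9} 4  {2,4,6,7} 1  {3,5,8,9} 6  {3,6,7,9} 6  {3,7,8,9} 12  {4,6,7,8} 4  {4,6,7,9} 4  {5,6,7,8} 6  {5,7,8,9} 12  {6,7,8,9} 12
  5 to go: {0,1,5,7,8} 5  {0,1,5,8,9} 5  {1,3,5,8,9} 10  {1,5,6,7,8} 10  {1,5,7,8,9} 20  {2,4,6,7,8} 5  {2,4,6,7,9} 5  {3,4,6,7,9} 10  {3,5,7,8,9} 30  {3,6,7,8,9} 30  {4,5,6,7,8} 10  {4,6,7,8,9} 20  {5,6,7,8,9} 30
  6 to go: {0,1,3,5,8,9} 15  {0,1,5,6,7,8} 15  {0,1,5,7,8,9} 30  {1,3,5,7,8,9} 60  {1,4,5,6,7,8} 20  {1,5,6,7,8,9} 60  {2,3,4,6,7,9} 15  {2,4,5,6,7,8} 15  {2,4,6,7,8,9} 30  {3,4,6,7,8,9} 60  {3,5,6,7,8,9} 90  {4,5,6,7,8,9} 60
  7 to go: {0,1,3,5,7,8,9} 105  {0,1,4,5,6,7,8} 35  {0,1,5,6,7,8,9} 105  {1,2,4,5,6,7,8} 35  {1,3,5,6,7,8,9} 210  {1,4,5,6,7,8,9} 140  {2,3,4,6,7,8,9} 105  {2,4,5,6,7,8,9} 105  {3,4,5,6,7,8,9} 210
  8 to go: {0,1,2,4,5,6,7,8} 70  {0,1,3,5,6,7,8,9} 420  {0,1,4,5,6,7,8,9} 280  {1,2,4,5,6,7,8,9} 280  {1,3,4,5,6,7,8,9} 560  {2,3,4,5,6,7,8,9} 420
  if 0:y drops first: 1260 orders
  if 2:x drops first: 1260 orders
  if 3:a drops first: 630 orders
heap linearizations: 3150

3150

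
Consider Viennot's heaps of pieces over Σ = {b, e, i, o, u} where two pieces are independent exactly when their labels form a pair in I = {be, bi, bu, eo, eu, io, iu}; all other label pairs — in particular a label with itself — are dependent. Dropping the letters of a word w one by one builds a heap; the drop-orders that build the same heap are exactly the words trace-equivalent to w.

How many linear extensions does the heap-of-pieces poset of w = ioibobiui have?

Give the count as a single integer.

#0=i has no predecessor
#1=o has no predecessor
#2=i depends on [0:i]
#3=b depends on [1:o]
#4=o depends on [3:b]
#5=b depends on [4:o]
#6=i depends on [2:i]
#7=u depends on [4:o]
#8=i depends on [6:i]
sources: [0:i, 1:o]
N(rest) = Σ N(rest − s) over sources s of rest; N(one piece) = 1:
  size 1 → [5]=1  [7]=1  [8]=1
  size 2 → [5,7]=2  [5,8]=2  [6,8]=1  [7,8]=2
  size 3 → [2,6,8]=1  [4,5,7]=2  [5,6,8]=3  [5,7,8]=6  [6,7,8]=3
  size 4 → [0,2,6,8]=1  [2,5,6,8]=4  [2,6,7,8]=4  [3,4,5,7]=2  [4,5,7,8]=8  [5,6,7,8]=12
  size 5 → [0,2,5,6,8]=5  [0,2,6,7,8]=5  [1,3,4,5,7]=2  [2,5,6,7,8]=20  [3,4,5,7,8]=10  [4,5,6,7,8]=20
  size 6 → [0,2,5,6,7,8]=30  [1,3,4,5,7,8]=12  [2,4,5,6,7,8]=40  [3,4,5,6,7,8]=30
  size 7 → [0,2,4,5,6,7,8]=70  [1,3,4,5,6,7,8]=42  [2,3,4,5,6,7,8]=70
  first=0(i) contributes 112
  first=1(o) contributes 140
|[w]| = 252

252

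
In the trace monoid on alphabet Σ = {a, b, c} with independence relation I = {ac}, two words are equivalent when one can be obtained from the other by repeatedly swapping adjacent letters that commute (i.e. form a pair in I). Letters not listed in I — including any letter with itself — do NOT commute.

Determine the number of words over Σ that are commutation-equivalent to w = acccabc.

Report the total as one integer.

piece 0:a — minimal
piece 1:c — minimal
piece 2:c rests on {1:c}
piece 3:c rests on {2:c}
piece 4:a rests on {0:a}
piece 5:b rests on {3:c, 4:a}
piece 6:c rests on {5:b}
minimal pieces: {0:a, 1:c}
ways to finish when only these pieces remain (= sum over removing one remaining piece with nothing left below it):
  1 left: {6}→1
  2 left: {5,6}→1
  3 left: {3,5,6}→1  {4,5,6}→1
  4 left: {0,4,5,6}→1  {2,3,5,6}→1  {3,4,5,6}→2
  5 left: {0,3,4,5,6}→3  {1,2,3,5,6}→1  {2,3,4,5,6}→3
  placing 0:a first → 4 extensions
  placing 1:c first → 6 extensions
total linear extensions = 10

10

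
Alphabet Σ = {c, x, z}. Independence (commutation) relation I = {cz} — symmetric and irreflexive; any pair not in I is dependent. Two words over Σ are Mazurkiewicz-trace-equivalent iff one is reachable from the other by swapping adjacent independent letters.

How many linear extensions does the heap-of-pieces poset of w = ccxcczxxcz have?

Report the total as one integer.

piece 0:c — minimal
piece 1:c rests on {0:c}
piece 2:x rests on {1:c}
piece 3:c rests on {2:x}
piece 4:c rests on {3:c}
piece 5:z rests on {2:x}
piece 6:x rests on {4:c, 5:z}
piece 7:x rests on {6:x}
piece 8:c rests on {7:x}
piece 9:z rests on {7:x}
minimal pieces: {0:c}
ways to finish when only these pieces remain (= sum over removing one remaining piece with nothing left below it):
  1 left: {8}→1  {9}→1
  2 left: {8,9}→2
  3 left: {7,8,9}→2
  4 left: {6,7,8,9}→2
  5 left: {4,6,7,8,9}→2  {5,6,7,8,9}→2
  6 left: {3,4,6,7,8,9}→2  {4,5,6,7,8,9}→4
  7 left: {3,4,5,6,7,8,9}→6
  8 left: {2,3,4,5,6,7,8,9}→6
  placing 0:c first → 6 extensions

6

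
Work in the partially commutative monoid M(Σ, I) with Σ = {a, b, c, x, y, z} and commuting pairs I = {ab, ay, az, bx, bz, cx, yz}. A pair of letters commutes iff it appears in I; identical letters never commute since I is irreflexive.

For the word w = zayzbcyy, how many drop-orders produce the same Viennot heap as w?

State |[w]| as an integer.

30

#0=z has no predecessor
#1=a has no predecessor
#2=y has no predecessor
#3=z depends on [0:z]
#4=b depends on [2:y]
#5=c depends on [1:a, 3:z, 4:b]
#6=y depends on [5:c]
#7=y depends on [6:y]
sources: [0:z, 1:a, 2:y]
N(rest) = Σ N(rest − s) over sources s of rest; N(one piece) = 1:
  size 1 → [7]=1
  size 2 → [6,7]=1
  size 3 → [5,6,7]=1
  size 4 → [1,5,6,7]=1  [3,5,6,7]=1  [4,5,6,7]=1
  size 5 → [0,3,5,6,7]=1  [1,3,5,6,7]=2  [1,4,5,6,7]=2  [2,4,5,6,7]=1  [3,4,5,6,7]=2
  size 6 → [0,1,3,5,6,7]=3  [0,3,4,5,6,7]=3  [1,2,4,5,6,7]=3  [1,3,4,5,6,7]=6  [2,3,4,5,6,7]=3
  first=0(z) contributes 12
  first=1(a) contributes 6
  first=2(y) contributes 12
|[w]| = 30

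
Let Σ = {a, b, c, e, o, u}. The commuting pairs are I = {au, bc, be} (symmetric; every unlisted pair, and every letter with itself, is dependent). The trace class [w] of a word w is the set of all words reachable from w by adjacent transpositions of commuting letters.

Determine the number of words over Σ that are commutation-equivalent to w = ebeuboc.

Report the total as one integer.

piece 0:e — minimal
piece 1:b — minimal
piece 2:e rests on {0:e}
piece 3:u rests on {1:b, 2:e}
piece 4:b rests on {3:u}
piece 5:o rests on {4:b}
piece 6:c rests on {5:o}
minimal pieces: {0:e, 1:b}
ways to finish when only these pieces remain (= sum over removing one remaining piece with nothing left below it):
  1 left: {6}→1
  2 left: {5,6}→1
  3 left: {4,5,6}→1
  4 left: {3,4,5,6}→1
  5 left: {1,3,4,5,6}→1  {2,3,4,5,6}→1
  placing 0:e first → 2 extensions
  placing 1:b first → 1 extensions
total linear extensions = 3

3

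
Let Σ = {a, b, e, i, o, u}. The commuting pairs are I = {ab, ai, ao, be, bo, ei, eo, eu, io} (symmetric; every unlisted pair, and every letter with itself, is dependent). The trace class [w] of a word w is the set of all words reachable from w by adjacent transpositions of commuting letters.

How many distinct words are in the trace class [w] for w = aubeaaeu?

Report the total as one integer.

#0=a has no predecessor
#1=u depends on [0:a]
#2=b depends on [1:u]
#3=e depends on [0:a]
#4=a depends on [1:u, 3:e]
#5=a depends on [4:a]
#6=e depends on [5:a]
#7=u depends on [2:b, 5:a]
sources: [0:a]
N(rest) = Σ N(rest − s) over sources s of rest; N(one piece) = 1:
  size 1 → [6]=1  [7]=1
  size 2 → [2,7]=1  [6,7]=2
  size 3 → [2,6,7]=3  [5,6,7]=2
  size 4 → [2,5,6,7]=5  [4,5,6,7]=2
  size 5 → [2,4,5,6,7]=7  [3,4,5,6,7]=2
  size 6 → [1,2,4,5,6,7]=7  [2,3,4,5,6,7]=9
  first=0(a) contributes 16

16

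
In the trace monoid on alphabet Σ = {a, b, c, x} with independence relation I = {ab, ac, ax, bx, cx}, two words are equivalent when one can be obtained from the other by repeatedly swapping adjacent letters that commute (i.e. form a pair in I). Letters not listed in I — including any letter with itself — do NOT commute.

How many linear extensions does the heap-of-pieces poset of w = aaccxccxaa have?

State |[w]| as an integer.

3150

#0=a has no predecessor
#1=a depends on [0:a]
#2=c has no predecessor
#3=c depends on [2:c]
#4=x has no predecessor
#5=c depends on [3:c]
#6=c depends on [5:c]
#7=x depends on [4:x]
#8=a depends on [1:a]
#9=a depends on [8:a]
sources: [0:a, 2:c, 4:x]
N(rest) = Σ N(rest − s) over sources s of rest; N(one piece) = 1:
  size 1 → [6]=1  [7]=1  [9]=1
  size 2 → [4,7]=1  [5,6]=1  [6,7]=2  [6,9]=2  [7,9]=2  [8,9]=1
  size 3 → [1,8,9]=1  [3,5,6]=1  [4,6,7]=3  [4,7,9]=3  [5,6,7]=3  [5,6,9]=3  [6,7,9]=6  [6,8,9]=3  [7,8,9]=3
  size 4 → [0,1,8,9]=1  [1,6,8,9]=4  [1,7,8,9]=4  [2,3,5,6]=1  [3,5,6,7]=4  [3,5,6,9]=4  [4,5,6,7]=6  [4,6,7,9]=12  [4,7,8,9]=6  [5,6,7,9]=12  [5,6,8,9]=6  [6,7,8,9]=12
  size 5 → [0,1,6,8,9]=5  [0,1,7,8,9]=5  [1,4,7,8,9]=10  [1,5,6,8,9]=10  [1,6,7,8,9]=20  [2,3,5,6,7]=5  [2,3,5,6,9]=5  [3,4,5,6,7]=10  [3,5,6,7,9]=20  [3,5,6,8,9]=10  [4,5,6,7,9]=30  [4,6,7,8,9]=30  [5,6,7,8,9]=30
  size 6 → [0,1,4,7,8,9]=15  [0,1,5,6,8,9]=15  [0,1,6,7,8,9]=30  [1,3,5,6,8,9]=20  [1,4,6,7,8,9]=60  [1,5,6,7,8,9]=60  [2,3,4,5,6,7]=15  [2,3,5,6,7,9]=30  [2,3,5,6,8,9]=15  [3,4,5,6,7,9]=60  [3,5,6,7,8,9]=60  [4,5,6,7,8,9]=90
  size 7 → [0,1,3,5,6,8,9]=35  [0,1,4,6,7,8,9]=105  [0,1,5,6,7,8,9]=105  [1,2,3,5,6,8,9]=35  [1,3,5,6,7,8,9]=140  [1,4,5,6,7,8,9]=210  [2,3,4,5,6,7,9]=105  [2,3,5,6,7,8,9]=105  [3,4,5,6,7,8,9]=210
  size 8 → [0,1,2,3,5,6,8,9]=70  [0,1,3,5,6,7,8,9]=280  [0,1,4,5,6,7,8,9]=420  [1,2,3,5,6,7,8,9]=280  [1,3,4,5,6,7,8,9]=560  [2,3,4,5,6,7,8,9]=420
  first=0(a) contributes 1260
  first=2(c) contributes 1260
  first=4(x) contributes 630
|[w]| = 3150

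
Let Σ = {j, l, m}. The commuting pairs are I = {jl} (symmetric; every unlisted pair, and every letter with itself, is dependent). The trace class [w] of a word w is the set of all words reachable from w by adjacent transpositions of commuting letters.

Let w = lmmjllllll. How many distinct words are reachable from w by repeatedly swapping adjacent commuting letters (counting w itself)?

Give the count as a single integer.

0(l) covers ∅
1(m) covers 0:l
2(m) covers 1:m
3(j) covers 2:m
4(l) covers 2:m
5(l) covers 4:l
6(l) covers 5:l
7(l) covers 6:l
8(l) covers 7:l
9(l) covers 8:l
floor of heap: 0:l
completions by unplaced set U, small U first (add the entries for U minus each lowest piece of U):
  |U|=1: {3}:1  {9}:1
  |U|=2: {3,9}:2  {8,9}:1
  |U|=3: {3,8,9}:3  {7,8,9}:1
  |U|=4: {3,7,8,9}:4  {6,7,8,9}:1
  |U|=5: {3,6,7,8,9}:5  {5,6,7,8,9}:1
  |U|=6: {3,5,6,7,8,9}:6  {4,5,6,7,8,9}:1
  |U|=7: {3,4,5,6,7,8,9}:7
  |U|=8: {2,3,4,5,6,7,8,9}:7
  start at 0(l): 7

7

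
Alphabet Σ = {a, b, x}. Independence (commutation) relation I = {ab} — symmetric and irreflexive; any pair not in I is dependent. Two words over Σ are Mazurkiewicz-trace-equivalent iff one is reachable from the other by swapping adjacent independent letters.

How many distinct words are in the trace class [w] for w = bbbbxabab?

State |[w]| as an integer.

#0=b has no predecessor
#1=b depends on [0:b]
#2=b depends on [1:b]
#3=b depends on [2:b]
#4=x depends on [3:b]
#5=a depends on [4:x]
#6=b depends on [4:x]
#7=a depends on [5:a]
#8=b depends on [6:b]
sources: [0:b]
N(rest) = Σ N(rest − s) over sources s of rest; N(one piece) = 1:
  size 1 → [7]=1  [8]=1
  size 2 → [5,7]=1  [6,8]=1  [7,8]=2
  size 3 → [5,7,8]=3  [6,7,8]=3
  size 4 → [5,6,7,8]=6
  size 5 → [4,5,6,7,8]=6
  size 6 → [3,4,5,6,7,8]=6
  size 7 → [2,3,4,5,6,7,8]=6
  first=0(b) contributes 6

6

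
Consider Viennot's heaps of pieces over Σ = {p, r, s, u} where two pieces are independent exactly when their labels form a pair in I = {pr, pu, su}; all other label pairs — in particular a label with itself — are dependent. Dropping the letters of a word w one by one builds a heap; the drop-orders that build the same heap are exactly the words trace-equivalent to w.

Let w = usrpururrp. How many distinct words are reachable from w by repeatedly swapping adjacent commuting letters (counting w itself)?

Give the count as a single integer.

piece 0:u — minimal
piece 1:s — minimal
piece 2:r rests on {0:u, 1:s}
piece 3:p rests on {1:s}
piece 4:u rests on {2:r}
piece 5:r rests on {4:u}
piece 6:u rests on {5:r}
piece 7:r rests on {6:u}
piece 8:r rests on {7:r}
piece 9:p rests on {3:p}
minimal pieces: {0:u, 1:s}
ways to finish when only these pieces remain (= sum over removing one remaining piece with nothing left below it):
  1 left: {8}→1  {9}→1
  2 left: {3,9}→1  {7,8}→1  {8,9}→2
  3 left: {3,8,9}→3  {6,7,8}→1  {7,8,9}→3
  4 left: {3,7,8,9}→6  {5,6,7,8}→1  {6,7,8,9}→4
  5 left: {3,6,7,8,9}→10  {4,5,6,7,8}→1  {5,6,7,8,9}→5
  6 left: {2,4,5,6,7,8}→1  {3,5,6,7,8,9}→15  {4,5,6,7,8,9}→6
  7 left: {0,2,4,5,6,7,8}→1  {2,4,5,6,7,8,9}→7  {3,4,5,6,7,8,9}→21
  8 left: {0,2,4,5,6,7,8,9}→8  {2,3,4,5,6,7,8,9}→28
  placing 0:u first → 28 extensions
  placing 1:s first → 36 extensions
total linear extensions = 64

64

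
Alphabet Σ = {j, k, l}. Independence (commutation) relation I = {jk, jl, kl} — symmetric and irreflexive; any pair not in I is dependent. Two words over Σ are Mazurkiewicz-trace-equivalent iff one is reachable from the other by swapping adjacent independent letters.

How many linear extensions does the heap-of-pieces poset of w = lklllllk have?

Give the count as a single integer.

28

#0=l has no predecessor
#1=k has no predecessor
#2=l depends on [0:l]
#3=l depends on [2:l]
#4=l depends on [3:l]
#5=l depends on [4:l]
#6=l depends on [5:l]
#7=k depends on [1:k]
sources: [0:l, 1:k]
N(rest) = Σ N(rest − s) over sources s of rest; N(one piece) = 1:
  size 1 → [6]=1  [7]=1
  size 2 → [1,7]=1  [5,6]=1  [6,7]=2
  size 3 → [1,6,7]=3  [4,5,6]=1  [5,6,7]=3
  size 4 → [1,5,6,7]=6  [3,4,5,6]=1  [4,5,6,7]=4
  size 5 → [1,4,5,6,7]=10  [2,3,4,5,6]=1  [3,4,5,6,7]=5
  size 6 → [0,2,3,4,5,6]=1  [1,3,4,5,6,7]=15  [2,3,4,5,6,7]=6
  first=0(l) contributes 21
  first=1(k) contributes 7
|[w]| = 28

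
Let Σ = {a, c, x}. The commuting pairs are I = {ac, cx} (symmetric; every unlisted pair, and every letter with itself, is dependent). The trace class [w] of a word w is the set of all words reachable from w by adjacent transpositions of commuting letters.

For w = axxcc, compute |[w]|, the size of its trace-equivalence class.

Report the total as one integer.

10

piece 0:a — minimal
piece 1:x rests on {0:a}
piece 2:x rests on {1:x}
piece 3:c — minimal
piece 4:c rests on {3:c}
minimal pieces: {0:a, 3:c}
ways to finish when only these pieces remain (= sum over removing one remaining piece with nothing left below it):
  1 left: {2}→1  {4}→1
  2 left: {1,2}→1  {2,4}→2  {3,4}→1
  3 left: {0,1,2}→1  {1,2,4}→3  {2,3,4}→3
  placing 0:a first → 6 extensions
  placing 3:c first → 4 extensions
total linear extensions = 10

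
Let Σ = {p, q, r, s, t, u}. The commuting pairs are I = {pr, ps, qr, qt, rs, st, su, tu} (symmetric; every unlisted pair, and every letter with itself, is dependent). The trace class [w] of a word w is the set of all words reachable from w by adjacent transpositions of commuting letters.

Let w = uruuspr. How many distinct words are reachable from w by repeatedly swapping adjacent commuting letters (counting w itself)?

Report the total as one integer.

0(u) covers ∅
1(r) covers 0:u
2(u) covers 1:r
3(u) covers 2:u
4(s) covers ∅
5(p) covers 3:u
6(r) covers 3:u
floor of heap: 0:u, 4:s
completions by unplaced set U, small U first (add the entries for U minus each lowest piece of U):
  |U|=1: {4}:1  {5}:1  {6}:1
  |U|=2: {4,5}:2  {4,6}:2  {5,6}:2
  |U|=3: {3,5,6}:2  {4,5,6}:6
  |U|=4: {2,3,5,6}:2  {3,4,5,6}:8
  |U|=5: {1,2,3,5,6}:2  {2,3,4,5,6}:10
  start at 0(u): 12
  start at 4(s): 2
sum over floor = 14

14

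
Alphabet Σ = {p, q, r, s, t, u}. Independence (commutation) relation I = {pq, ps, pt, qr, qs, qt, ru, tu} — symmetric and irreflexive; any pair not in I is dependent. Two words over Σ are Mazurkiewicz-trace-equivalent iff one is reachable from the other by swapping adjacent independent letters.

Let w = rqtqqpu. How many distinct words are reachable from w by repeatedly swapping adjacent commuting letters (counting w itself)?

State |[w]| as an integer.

piece 0:r — minimal
piece 1:q — minimal
piece 2:t rests on {0:r}
piece 3:q rests on {1:q}
piece 4:q rests on {3:q}
piece 5:p rests on {0:r}
piece 6:u rests on {4:q, 5:p}
minimal pieces: {0:r, 1:q}
ways to finish when only these pieces remain (= sum over removing one remaining piece with nothing left below it):
  1 left: {2}→1  {6}→1
  2 left: {2,6}→2  {4,6}→1  {5,6}→1
  3 left: {2,4,6}→3  {2,5,6}→3  {3,4,6}→1  {4,5,6}→2
  4 left: {0,2,5,6}→3  {1,3,4,6}→1  {2,3,4,6}→4  {2,4,5,6}→8  {3,4,5,6}→3
  5 left: {0,2,4,5,6}→11  {1,2,3,4,6}→5  {1,3,4,5,6}→4  {2,3,4,5,6}→15
  placing 0:r first → 24 extensions
  placing 1:q first → 26 extensions
total linear extensions = 50

50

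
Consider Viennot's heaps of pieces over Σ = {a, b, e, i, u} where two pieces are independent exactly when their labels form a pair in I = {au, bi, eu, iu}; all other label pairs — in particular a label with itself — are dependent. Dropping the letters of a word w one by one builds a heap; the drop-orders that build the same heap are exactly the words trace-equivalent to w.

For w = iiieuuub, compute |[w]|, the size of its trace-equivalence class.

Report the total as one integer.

piece 0:i — minimal
piece 1:i rests on {0:i}
piece 2:i rests on {1:i}
piece 3:e rests on {2:i}
piece 4:u — minimal
piece 5:u rests on {4:u}
piece 6:u rests on {5:u}
piece 7:b rests on {3:e, 6:u}
minimal pieces: {0:i, 4:u}
ways to finish when only these pieces remain (= sum over removing one remaining piece with nothing left below it):
  1 left: {7}→1
  2 left: {3,7}→1  {6,7}→1
  3 left: {2,3,7}→1  {3,6,7}→2  {5,6,7}→1
  4 left: {1,2,3,7}→1  {2,3,6,7}→3  {3,5,6,7}→3  {4,5,6,7}→1
  5 left: {0,1,2,3,7}→1  {1,2,3,6,7}→4  {2,3,5,6,7}→6  {3,4,5,6,7}→4
  6 left: {0,1,2,3,6,7}→5  {1,2,3,5,6,7}→10  {2,3,4,5,6,7}→10
  placing 0:i first → 20 extensions
  placing 4:u first → 15 extensions
total linear extensions = 35

35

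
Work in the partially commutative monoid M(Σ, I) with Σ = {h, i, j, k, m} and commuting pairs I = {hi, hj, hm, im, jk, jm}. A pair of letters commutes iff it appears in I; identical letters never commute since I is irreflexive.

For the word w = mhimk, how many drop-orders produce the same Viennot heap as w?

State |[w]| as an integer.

12

drop 0:m onto floor
drop 1:h onto floor
drop 2:i onto floor
drop 3:m onto {0:m}
drop 4:k onto {1:h, 2:i, 3:m}
ground layer = {0:m, 1:h, 2:i}
drop-orders for the pieces not yet dropped (sum over which currently-grounded one goes next):
  1 to go: {4} 1
  2 to go: {1,4} 1  {2,4} 1  {3,4} 1
  3 to go: {0,3,4} 1  {1,2,4} 2  {1,3,4} 2  {2,3,4} 2
  if 0:m drops first: 6 orders
  if 1:h drops first: 3 orders
  if 2:i drops first: 3 orders
heap linearizations: 12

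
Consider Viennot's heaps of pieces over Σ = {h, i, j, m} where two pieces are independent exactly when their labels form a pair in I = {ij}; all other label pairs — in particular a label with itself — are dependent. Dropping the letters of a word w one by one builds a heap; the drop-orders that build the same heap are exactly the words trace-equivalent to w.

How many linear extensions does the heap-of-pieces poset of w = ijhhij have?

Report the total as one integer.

drop 0:i onto floor
drop 1:j onto floor
drop 2:h onto {0:i, 1:j}
drop 3:h onto {2:h}
drop 4:i onto {3:h}
drop 5:j onto {3:h}
ground layer = {0:i, 1:j}
drop-orders for the pieces not yet dropped (sum over which currently-grounded one goes next):
  1 to go: {4} 1  {5} 1
  2 to go: {4,5} 2
  3 to go: {3,4,5} 2
  4 to go: {2,3,4,5} 2
  if 0:i drops first: 2 orders
  if 1:j drops first: 2 orders
heap linearizations: 4

4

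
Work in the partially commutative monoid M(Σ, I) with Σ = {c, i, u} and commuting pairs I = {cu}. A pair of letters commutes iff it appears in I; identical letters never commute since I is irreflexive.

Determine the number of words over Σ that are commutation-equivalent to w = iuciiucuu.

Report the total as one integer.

8

0(i) covers ∅
1(u) covers 0:i
2(c) covers 0:i
3(i) covers 1:u, 2:c
4(i) covers 3:i
5(u) covers 4:i
6(c) covers 4:i
7(u) covers 5:u
8(u) covers 7:u
floor of heap: 0:i
completions by unplaced set U, small U first (add the entries for U minus each lowest piece of U):
  |U|=1: {6}:1  {8}:1
  |U|=2: {6,8}:2  {7,8}:1
  |U|=3: {5,7,8}:1  {6,7,8}:3
  |U|=4: {5,6,7,8}:4
  |U|=5: {4,5,6,7,8}:4
  |U|=6: {3,4,5,6,7,8}:4
  |U|=7: {1,3,4,5,6,7,8}:4  {2,3,4,5,6,7,8}:4
  start at 0(i): 8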